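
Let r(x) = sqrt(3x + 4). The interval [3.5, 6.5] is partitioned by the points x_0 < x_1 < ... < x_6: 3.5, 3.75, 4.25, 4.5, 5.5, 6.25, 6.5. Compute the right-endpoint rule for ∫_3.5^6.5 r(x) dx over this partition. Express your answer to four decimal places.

13.3853

Subinterval widths: 0.25, 0.5, 0.25, 1, 0.75, 0.25.
Right endpoints: 3.75, 4.25, 4.5, 5.5, 6.25, 6.5.
r(3.75) ≈ 3.9051, r(4.25) ≈ 4.0927, r(4.5) ≈ 4.1833, r(5.5) ≈ 4.5277, r(6.25) ≈ 4.7697, r(6.5) ≈ 4.8477.
Sum = Σ Δx_i · r(x_i).
Sum ≈ 13.3853.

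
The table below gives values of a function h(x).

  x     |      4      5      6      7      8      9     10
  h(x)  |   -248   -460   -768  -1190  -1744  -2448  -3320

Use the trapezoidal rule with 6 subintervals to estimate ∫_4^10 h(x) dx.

-8394

Δx = 1.
T_6 = (1/2)·[(-248) + 2·(-460) + 2·(-768) + 2·(-1190) + 2·(-1744) + 2·(-2448) + (-3320)] = -8394.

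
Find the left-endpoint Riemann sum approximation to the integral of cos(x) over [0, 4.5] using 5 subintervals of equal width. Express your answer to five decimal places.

-0.36578

Δx = (4.5 − 0)/5 = 0.9.
Left endpoints: 0, 0.9, 1.8, 2.7, 3.6.
f(0) ≈ 1.00000, f(0.9) ≈ 0.62161, f(1.8) ≈ -0.22720, f(2.7) ≈ -0.90407, f(3.6) ≈ -0.89676.
Sum = Δx · [f(0) + f(0.9) + f(1.8) + f(2.7) + f(3.6)].
Sum ≈ -0.36578.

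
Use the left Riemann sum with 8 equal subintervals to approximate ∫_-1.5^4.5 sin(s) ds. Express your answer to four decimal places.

0.2607

Δs = (4.5 − (-1.5))/8 = 0.75.
Left endpoints: -1.5, -0.75, 0, 0.75, 1.5, 2.25, 3, 3.75.
f(-1.5) ≈ -0.9975, f(-0.75) ≈ -0.6816, f(0) ≈ 0.0000, f(0.75) ≈ 0.6816, f(1.5) ≈ 0.9975, f(2.25) ≈ 0.7781, f(3) ≈ 0.1411, f(3.75) ≈ -0.5716.
Sum = Δs · [f(-1.5) + f(-0.75) + f(0) + ...].
Sum ≈ 0.2607.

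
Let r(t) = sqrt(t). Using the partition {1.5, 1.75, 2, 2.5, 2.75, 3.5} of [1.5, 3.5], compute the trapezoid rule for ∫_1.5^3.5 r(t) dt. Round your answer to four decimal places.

Subinterval widths: 0.25, 0.25, 0.5, 0.25, 0.75.
r(1.5) ≈ 1.2247, r(1.75) ≈ 1.3229, r(2) ≈ 1.4142, r(2.5) ≈ 1.5811, r(2.75) ≈ 1.6583, r(3.5) ≈ 1.8708.
On each subinterval the trapezoid contributes (Δt_i/2)·[r(t_{i-1}) + r(t_i)].
Sum ≈ 3.1378.

3.1378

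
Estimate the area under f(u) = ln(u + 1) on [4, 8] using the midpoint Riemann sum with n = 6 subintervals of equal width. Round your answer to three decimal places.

7.729

Δu = (8 − 4)/6 = 2/3.
Midpoints: 13/3, 5, 17/3, 19/3, 7, 23/3.
f(13/3) ≈ 1.674, f(5) ≈ 1.792, f(17/3) ≈ 1.897, f(19/3) ≈ 1.992, f(7) ≈ 2.079, f(23/3) ≈ 2.159.
Sum = Δu · [f(13/3) + f(5) + f(17/3) + ...].
Sum ≈ 7.729.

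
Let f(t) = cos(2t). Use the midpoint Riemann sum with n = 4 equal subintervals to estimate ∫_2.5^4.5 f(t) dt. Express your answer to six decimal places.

Δt = (4.5 − 2.5)/4 = 0.5.
Midpoints: 2.75, 3.25, 3.75, 4.25.
f(2.75) ≈ 0.708670, f(3.25) ≈ 0.976588, f(3.75) ≈ 0.346635, f(4.25) ≈ -0.602012.
Sum = Δt · [f(2.75) + f(3.25) + f(3.75) + f(4.25)].
Sum ≈ 0.714940.

0.714940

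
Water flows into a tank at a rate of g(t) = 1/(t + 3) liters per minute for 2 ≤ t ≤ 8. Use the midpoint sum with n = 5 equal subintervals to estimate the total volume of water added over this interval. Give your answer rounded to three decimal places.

Δt = (8 − 2)/5 = 1.2.
Midpoints: 2.6, 3.8, 5, 6.2, 7.4.
g(2.6) = 5/28, g(3.8) = 5/34, g(5) = 0.125, g(6.2) = 5/46, g(7.4) = 5/52.
Sum = Δt · [g(2.6) + g(3.8) + g(5) + g(6.2) + g(7.4)].
Sum ≈ 0.787.

0.787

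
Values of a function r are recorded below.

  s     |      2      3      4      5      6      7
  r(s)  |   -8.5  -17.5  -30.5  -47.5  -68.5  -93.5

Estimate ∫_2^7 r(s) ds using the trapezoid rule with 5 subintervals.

Δs = 1.
T_5 = (1/2)·[(-8.5) + 2·(-17.5) + 2·(-30.5) + 2·(-47.5) + 2·(-68.5) + (-93.5)] = -215.

-215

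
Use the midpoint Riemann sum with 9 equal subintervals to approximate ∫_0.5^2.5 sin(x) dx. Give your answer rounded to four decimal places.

1.6822

Δx = (2.5 − 0.5)/9 = 2/9.
Midpoints: 11/18, 5/6, 19/18, 23/18, 1.5, 31/18, 35/18, 13/6, 43/18.
f(11/18) ≈ 0.5738, f(5/6) ≈ 0.7402, f(19/18) ≈ 0.8702, f(23/18) ≈ 0.9574, f(1.5) ≈ 0.9975, f(31/18) ≈ 0.9886, f(35/18) ≈ 0.9310, f(13/6) ≈ 0.8277, f(43/18) ≈ 0.6836.
Sum = Δx · [f(11/18) + f(5/6) + f(19/18) + ...].
Sum ≈ 1.6822.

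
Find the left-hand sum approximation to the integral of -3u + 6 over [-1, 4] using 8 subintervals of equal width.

12.1875

Δu = (4 − (-1))/8 = 0.625.
Left endpoints: -1, -0.375, 0.25, 0.875, 1.5, 2.125, 2.75, 3.375.
f(-1) = 9, f(-0.375) = 7.125, f(0.25) = 5.25, f(0.875) = 3.375, f(1.5) = 1.5, f(2.125) = -0.375, f(2.75) = -2.25, f(3.375) = -4.125.
Sum = Δu · [f(-1) + f(-0.375) + f(0.25) + ...].
Sum = 12.1875.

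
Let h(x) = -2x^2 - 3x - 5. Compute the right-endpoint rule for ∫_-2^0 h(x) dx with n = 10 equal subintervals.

-9.16

Δx = (0 − (-2))/10 = 0.2.
Right endpoints: -1.8, -1.6, -1.4, -1.2, -1, -0.8, -0.6, -0.4, -0.2, 0.
h(-1.8) = -6.08, h(-1.6) = -5.32, h(-1.4) = -4.72, h(-1.2) = -4.28, h(-1) = -4, h(-0.8) = -3.88, h(-0.6) = -3.92, h(-0.4) = -4.12, h(-0.2) = -4.48, h(0) = -5.
Sum = Δx · [h(-1.8) + h(-1.6) + h(-1.4) + ...].
Sum = -9.16.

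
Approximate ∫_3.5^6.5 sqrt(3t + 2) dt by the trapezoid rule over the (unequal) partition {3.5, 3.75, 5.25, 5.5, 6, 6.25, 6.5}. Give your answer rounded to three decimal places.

Subinterval widths: 0.25, 1.5, 0.25, 0.5, 0.25, 0.25.
f(3.5) ≈ 3.536, f(3.75) ≈ 3.640, f(5.25) ≈ 4.213, f(5.5) ≈ 4.301, f(6) ≈ 4.472, f(6.25) ≈ 4.555, f(6.5) ≈ 4.637.
On each subinterval the trapezoid contributes (Δt_i/2)·[f(t_{i-1}) + f(t_i)].
Sum ≈ 12.322.

12.322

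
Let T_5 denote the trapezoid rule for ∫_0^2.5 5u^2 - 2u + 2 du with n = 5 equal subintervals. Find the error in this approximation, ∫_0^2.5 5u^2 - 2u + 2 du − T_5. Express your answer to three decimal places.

-0.521

Exact integral: ∫_0^2.5 f(u) du ≈ 24.79167.
T_5 = 25.3125.
Error ≈ 24.79167 − 25.3125 ≈ -0.521.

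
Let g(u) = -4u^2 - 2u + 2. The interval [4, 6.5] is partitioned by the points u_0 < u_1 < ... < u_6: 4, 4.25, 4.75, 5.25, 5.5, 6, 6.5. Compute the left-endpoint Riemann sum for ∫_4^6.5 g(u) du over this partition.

Subinterval widths: 0.25, 0.5, 0.5, 0.25, 0.5, 0.5.
Left endpoints: 4, 4.25, 4.75, 5.25, 5.5, 6.
g(4) = -70, g(4.25) = -78.75, g(4.75) = -97.75, g(5.25) = -118.75, g(5.5) = -130, g(6) = -154.
Sum = Σ Δu_i · g(u_i).
Sum = -277.4375.

-277.4375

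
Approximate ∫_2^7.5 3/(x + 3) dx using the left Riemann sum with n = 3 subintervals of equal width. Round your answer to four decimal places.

Δx = (7.5 − 2)/3 = 11/6.
Left endpoints: 2, 23/6, 17/3.
f(2) = 0.6, f(23/6) = 18/41, f(17/3) = 9/26.
Sum = Δx · [f(2) + f(23/6) + f(17/3)].
Sum ≈ 2.5395.

2.5395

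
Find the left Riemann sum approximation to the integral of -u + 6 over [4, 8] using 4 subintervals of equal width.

2

Δu = (8 − 4)/4 = 1.
Left endpoints: 4, 5, 6, 7.
f(4) = 2, f(5) = 1, f(6) = 0, f(7) = -1.
Sum = Δu · [f(4) + f(5) + f(6) + f(7)].
Sum = 2.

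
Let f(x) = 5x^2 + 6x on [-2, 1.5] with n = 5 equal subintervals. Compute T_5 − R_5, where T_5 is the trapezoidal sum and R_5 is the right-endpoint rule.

-4.2875

T_5 = 15.1375.
R_5 = 19.425.
T_5 − R_5 = -4.2875.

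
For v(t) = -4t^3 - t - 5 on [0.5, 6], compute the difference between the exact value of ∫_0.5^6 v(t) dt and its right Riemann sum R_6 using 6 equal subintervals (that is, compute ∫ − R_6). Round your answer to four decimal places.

Exact integral: ∫_0.5^6 v(t) dt = -1341.3125.
R_6 ≈ -1769.644097.
Error ≈ -1341.3125 − (-1769.644097) ≈ 428.3316.

428.3316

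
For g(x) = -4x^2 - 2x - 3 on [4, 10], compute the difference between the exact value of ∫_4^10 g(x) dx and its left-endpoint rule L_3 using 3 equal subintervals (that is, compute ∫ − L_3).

-332

Exact integral: ∫_4^10 g(x) dx = -1350.
L_3 = -1018.
Error = -1350 − (-1018) = -332.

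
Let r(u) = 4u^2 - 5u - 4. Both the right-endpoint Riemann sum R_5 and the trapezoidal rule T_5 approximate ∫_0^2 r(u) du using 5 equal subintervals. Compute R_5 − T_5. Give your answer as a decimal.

1.2

R_5 = -5.92.
T_5 = -7.12.
R_5 − T_5 = 1.2.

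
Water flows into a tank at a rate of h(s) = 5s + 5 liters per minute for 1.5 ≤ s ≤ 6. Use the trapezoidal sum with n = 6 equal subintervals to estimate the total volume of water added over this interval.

Δs = (6 − 1.5)/6 = 0.75.
h(1.5) = 12.5, h(2.25) = 16.25, h(3) = 20, h(3.75) = 23.75, h(4.5) = 27.5, h(5.25) = 31.25, h(6) = 35.
T_6 = (Δs/2)·[h(s_0) + 2h(s_1) + ... + 2h(s_{5}) + h(s_6)].
Sum = 106.875.

106.875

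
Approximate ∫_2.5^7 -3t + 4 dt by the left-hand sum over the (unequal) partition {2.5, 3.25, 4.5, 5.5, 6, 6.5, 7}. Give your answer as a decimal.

-40.3125

Subinterval widths: 0.75, 1.25, 1, 0.5, 0.5, 0.5.
Left endpoints: 2.5, 3.25, 4.5, 5.5, 6, 6.5.
f(2.5) = -3.5, f(3.25) = -5.75, f(4.5) = -9.5, f(5.5) = -12.5, f(6) = -14, f(6.5) = -15.5.
Sum = Σ Δt_i · f(t_i).
Sum = -40.3125.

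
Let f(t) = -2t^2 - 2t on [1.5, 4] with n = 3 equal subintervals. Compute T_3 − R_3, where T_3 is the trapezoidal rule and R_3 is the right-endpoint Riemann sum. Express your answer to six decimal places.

T_3 ≈ -54.74537037.
R_3 ≈ -68.28703704.
T_3 − R_3 ≈ 13.541667.

13.541667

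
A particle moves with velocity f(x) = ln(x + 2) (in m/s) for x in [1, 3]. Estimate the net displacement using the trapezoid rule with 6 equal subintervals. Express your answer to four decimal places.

2.7501

Δx = (3 − 1)/6 = 1/3.
f(1) ≈ 1.0986, f(4/3) ≈ 1.2040, f(5/3) ≈ 1.2993, f(2) ≈ 1.3863, f(7/3) ≈ 1.4663, f(8/3) ≈ 1.5404, f(3) ≈ 1.6094.
T_6 = (Δx/2)·[f(x_0) + 2f(x_1) + ... + 2f(x_{5}) + f(x_6)].
Sum ≈ 2.7501.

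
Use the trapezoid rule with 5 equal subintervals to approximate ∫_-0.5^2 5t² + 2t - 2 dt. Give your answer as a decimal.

Δt = (2 − (-0.5))/5 = 0.5.
f(-0.5) = -1.75, f(0) = -2, f(0.5) = 0.25, f(1) = 5, f(1.5) = 12.25, f(2) = 22.
T_5 = (Δt/2)·[f(t_0) + 2f(t_1) + ... + 2f(t_{4}) + f(t_5)].
Sum = 12.8125.

12.8125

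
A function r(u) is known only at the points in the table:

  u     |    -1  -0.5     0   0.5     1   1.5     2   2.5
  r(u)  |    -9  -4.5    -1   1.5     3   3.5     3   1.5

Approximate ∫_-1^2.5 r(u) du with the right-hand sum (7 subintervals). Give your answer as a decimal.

Δu = 0.5.
Sum = 0.5·[(-4.5) + (-1) + 1.5 + 3 + 3.5 + 3 + 1.5] = 3.5.

3.5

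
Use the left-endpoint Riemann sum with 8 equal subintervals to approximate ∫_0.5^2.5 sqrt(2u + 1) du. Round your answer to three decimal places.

3.825

Δu = (2.5 − 0.5)/8 = 0.25.
Left endpoints: 0.5, 0.75, 1, 1.25, 1.5, 1.75, 2, 2.25.
f(0.5) ≈ 1.414, f(0.75) ≈ 1.581, f(1) ≈ 1.732, f(1.25) ≈ 1.871, f(1.5) ≈ 2.000, f(1.75) ≈ 2.121, f(2) ≈ 2.236, f(2.25) ≈ 2.345.
Sum = Δu · [f(0.5) + f(0.75) + f(1) + ...].
Sum ≈ 3.825.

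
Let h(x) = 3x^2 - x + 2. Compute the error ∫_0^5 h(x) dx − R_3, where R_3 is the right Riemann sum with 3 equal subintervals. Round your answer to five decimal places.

Exact integral: ∫_0^5 h(x) dx = 122.5.
R_3 ≈ 187.7777778.
Error ≈ 122.5 − 187.7777778 ≈ -65.27778.

-65.27778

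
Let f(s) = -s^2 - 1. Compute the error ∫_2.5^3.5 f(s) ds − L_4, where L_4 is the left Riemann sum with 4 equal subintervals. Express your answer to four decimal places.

Exact integral: ∫_2.5^3.5 f(s) ds ≈ -10.083333.
L_4 = -9.34375.
Error ≈ -10.083333 − (-9.34375) ≈ -0.7396.

-0.7396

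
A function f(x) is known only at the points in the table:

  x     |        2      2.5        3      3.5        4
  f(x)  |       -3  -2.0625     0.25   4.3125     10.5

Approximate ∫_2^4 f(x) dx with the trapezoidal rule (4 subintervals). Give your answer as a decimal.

Δx = 0.5.
T_4 = (0.5/2)·[(-3) + 2·(-2.0625) + 2·0.25 + 2·4.3125 + 10.5] = 3.125.

3.125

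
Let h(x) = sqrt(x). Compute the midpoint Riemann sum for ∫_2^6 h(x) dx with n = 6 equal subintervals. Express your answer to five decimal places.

Δx = (6 − 2)/6 = 2/3.
Midpoints: 7/3, 3, 11/3, 13/3, 5, 17/3.
h(7/3) ≈ 1.52753, h(3) ≈ 1.73205, h(11/3) ≈ 1.91485, h(13/3) ≈ 2.08167, h(5) ≈ 2.23607, h(17/3) ≈ 2.38048.
Sum = Δx · [h(7/3) + h(3) + h(11/3) + ...].
Sum ≈ 7.91509.

7.91509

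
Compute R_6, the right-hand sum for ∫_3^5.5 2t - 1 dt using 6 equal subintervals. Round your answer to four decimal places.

19.7917

Δt = (5.5 − 3)/6 = 5/12.
Right endpoints: 41/12, 23/6, 4.25, 14/3, 61/12, 5.5.
f(41/12) = 35/6, f(23/6) = 20/3, f(4.25) = 7.5, f(14/3) = 25/3, f(61/12) = 55/6, f(5.5) = 10.
Sum = Δt · [f(41/12) + f(23/6) + f(4.25) + ...].
Sum ≈ 19.7917.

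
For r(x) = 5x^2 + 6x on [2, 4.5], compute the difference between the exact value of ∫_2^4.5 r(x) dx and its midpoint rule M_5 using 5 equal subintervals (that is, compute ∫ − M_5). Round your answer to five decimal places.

Exact integral: ∫_2^4.5 r(x) dx ≈ 187.2916667.
M_5 = 187.03125.
Error ≈ 187.2916667 − 187.03125 ≈ 0.26042.

0.26042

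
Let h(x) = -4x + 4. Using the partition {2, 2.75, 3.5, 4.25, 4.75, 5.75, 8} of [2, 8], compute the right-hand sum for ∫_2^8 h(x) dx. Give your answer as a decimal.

Subinterval widths: 0.75, 0.75, 0.75, 0.5, 1, 2.25.
Right endpoints: 2.75, 3.5, 4.25, 4.75, 5.75, 8.
h(2.75) = -7, h(3.5) = -10, h(4.25) = -13, h(4.75) = -15, h(5.75) = -19, h(8) = -28.
Sum = Σ Δx_i · h(x_i).
Sum = -112.

-112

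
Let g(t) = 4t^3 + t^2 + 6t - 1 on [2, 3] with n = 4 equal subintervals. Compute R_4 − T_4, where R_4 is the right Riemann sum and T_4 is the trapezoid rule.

R_4 = 96.53125.
T_4 = 85.65625.
R_4 − T_4 = 10.875.

10.875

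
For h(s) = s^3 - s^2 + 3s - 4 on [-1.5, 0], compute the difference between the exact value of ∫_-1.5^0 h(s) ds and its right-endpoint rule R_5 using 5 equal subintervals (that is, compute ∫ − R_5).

Exact integral: ∫_-1.5^0 h(s) ds = -11.765625.
R_5 = -10.32.
Error = -11.765625 − (-10.32) = -1.445625.

-1.445625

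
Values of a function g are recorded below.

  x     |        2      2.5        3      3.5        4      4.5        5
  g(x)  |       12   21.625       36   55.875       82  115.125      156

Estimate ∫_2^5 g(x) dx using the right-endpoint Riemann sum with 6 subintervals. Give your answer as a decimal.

Δx = 0.5.
Sum = 0.5·[21.625 + 36 + 55.875 + 82 + 115.125 + 156] = 233.3125.

233.3125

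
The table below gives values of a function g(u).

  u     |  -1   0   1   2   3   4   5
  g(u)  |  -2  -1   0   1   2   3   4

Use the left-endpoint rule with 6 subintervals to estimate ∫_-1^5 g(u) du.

Δu = 1.
Sum = 1·[(-2) + (-1) + 0 + 1 + 2 + 3] = 3.

3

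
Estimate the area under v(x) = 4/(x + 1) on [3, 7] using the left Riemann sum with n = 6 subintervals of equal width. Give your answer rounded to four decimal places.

2.9462

Δx = (7 − 3)/6 = 2/3.
Left endpoints: 3, 11/3, 13/3, 5, 17/3, 19/3.
v(3) = 1, v(11/3) = 6/7, v(13/3) = 0.75, v(5) = 2/3, v(17/3) = 0.6, v(19/3) = 6/11.
Sum = Δx · [v(3) + v(11/3) + v(13/3) + ...].
Sum ≈ 2.9462.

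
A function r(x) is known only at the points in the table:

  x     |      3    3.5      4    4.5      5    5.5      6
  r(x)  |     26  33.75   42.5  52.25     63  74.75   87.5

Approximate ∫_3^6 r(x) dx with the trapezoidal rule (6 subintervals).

Δx = 0.5.
T_6 = (0.5/2)·[26 + 2·33.75 + 2·42.5 + 2·52.25 + 2·63 + 2·74.75 + 87.5] = 161.5.

161.5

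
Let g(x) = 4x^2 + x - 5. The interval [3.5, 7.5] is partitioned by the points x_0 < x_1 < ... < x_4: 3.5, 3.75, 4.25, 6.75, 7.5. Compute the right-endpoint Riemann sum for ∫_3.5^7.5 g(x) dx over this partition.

Subinterval widths: 0.25, 0.5, 2.5, 0.75.
Right endpoints: 3.75, 4.25, 6.75, 7.5.
g(3.75) = 55, g(4.25) = 71.5, g(6.75) = 184, g(7.5) = 227.5.
Sum = Σ Δx_i · g(x_i).
Sum = 680.125.

680.125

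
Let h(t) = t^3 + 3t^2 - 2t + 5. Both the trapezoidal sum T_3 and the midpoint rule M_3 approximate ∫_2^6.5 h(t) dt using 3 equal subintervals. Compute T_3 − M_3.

T_3 = 719.71875.
M_3 = 679.8515625.
T_3 − M_3 = 39.8671875.

39.8671875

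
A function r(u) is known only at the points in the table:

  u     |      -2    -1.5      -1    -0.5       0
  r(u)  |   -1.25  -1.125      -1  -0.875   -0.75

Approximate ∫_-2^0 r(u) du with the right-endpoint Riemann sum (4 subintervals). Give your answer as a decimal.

-1.875

Δu = 0.5.
Sum = 0.5·[(-1.125) + (-1) + (-0.875) + (-0.75)] = -1.875.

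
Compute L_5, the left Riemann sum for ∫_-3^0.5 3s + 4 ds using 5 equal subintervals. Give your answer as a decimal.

-2.8

Δs = (0.5 − (-3))/5 = 0.7.
Left endpoints: -3, -2.3, -1.6, -0.9, -0.2.
f(-3) = -5, f(-2.3) = -2.9, f(-1.6) = -0.8, f(-0.9) = 1.3, f(-0.2) = 3.4.
Sum = Δs · [f(-3) + f(-2.3) + f(-1.6) + f(-0.9) + f(-0.2)].
Sum = -2.8.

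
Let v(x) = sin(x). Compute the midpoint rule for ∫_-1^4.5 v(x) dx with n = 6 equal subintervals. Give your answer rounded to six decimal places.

0.778054

Δx = (4.5 − (-1))/6 = 11/12.
Midpoints: -13/24, 0.375, 31/24, 53/24, 3.125, 97/24.
v(-13/24) ≈ -0.515565, v(0.375) ≈ 0.366273, v(31/24) ≈ 0.961296, v(53/24) ≈ 0.803564, v(3.125) ≈ 0.016592, v(97/24) ≈ -0.783373.
Sum = Δx · [v(-13/24) + v(0.375) + v(31/24) + ...].
Sum ≈ 0.778054.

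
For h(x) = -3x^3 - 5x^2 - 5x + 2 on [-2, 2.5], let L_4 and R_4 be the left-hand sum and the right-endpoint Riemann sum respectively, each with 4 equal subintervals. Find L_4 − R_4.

L_4 ≈ -1.32715.
R_4 ≈ -119.03027.
L_4 − R_4 = 117.703125.

117.703125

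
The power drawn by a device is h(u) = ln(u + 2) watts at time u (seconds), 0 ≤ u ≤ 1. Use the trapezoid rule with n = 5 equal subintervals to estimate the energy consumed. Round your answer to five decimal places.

Δu = (1 − 0)/5 = 0.2.
h(0) ≈ 0.69315, h(0.2) ≈ 0.78846, h(0.4) ≈ 0.87547, h(0.6) ≈ 0.95551, h(0.8) ≈ 1.02962, h(1) ≈ 1.09861.
T_5 = (Δu/2)·[h(u_0) + 2h(u_1) + ... + 2h(u_{4}) + h(u_5)].
Sum ≈ 0.90899.

0.90899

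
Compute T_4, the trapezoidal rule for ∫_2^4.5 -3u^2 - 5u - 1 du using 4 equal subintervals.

-126.73828125

Δu = (4.5 − 2)/4 = 0.625.
f(2) = -23, f(2.625) = -34.796875, f(3.25) = -48.9375, f(3.875) = -65.421875, f(4.5) = -84.25.
T_4 = (Δu/2)·[f(u_0) + 2f(u_1) + 2f(u_2) + 2f(u_3) + f(u_4)].
Sum = -126.73828125.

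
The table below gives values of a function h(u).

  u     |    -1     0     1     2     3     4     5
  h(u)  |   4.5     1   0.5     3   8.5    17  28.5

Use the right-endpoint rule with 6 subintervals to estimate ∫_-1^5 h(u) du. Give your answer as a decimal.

Δu = 1.
Sum = 1·[1 + 0.5 + 3 + 8.5 + 17 + 28.5] = 58.5.

58.5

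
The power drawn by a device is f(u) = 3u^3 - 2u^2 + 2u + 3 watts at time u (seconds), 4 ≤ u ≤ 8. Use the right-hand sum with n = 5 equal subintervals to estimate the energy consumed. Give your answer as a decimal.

Δu = (8 − 4)/5 = 0.8.
Right endpoints: 4.8, 5.6, 6.4, 7.2, 8.
f(4.8) = 298.296, f(5.6) = 478.328, f(6.4) = 720.312, f(7.2) = 1033.464, f(8) = 1427.
Sum = Δu · [f(4.8) + f(5.6) + f(6.4) + f(7.2) + f(8)].
Sum = 3165.92.

3165.92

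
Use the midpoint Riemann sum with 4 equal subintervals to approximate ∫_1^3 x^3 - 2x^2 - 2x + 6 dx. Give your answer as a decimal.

6.5

Δx = (3 − 1)/4 = 0.5.
Midpoints: 1.25, 1.75, 2.25, 2.75.
f(1.25) = 2.328125, f(1.75) = 1.734375, f(2.25) = 2.765625, f(2.75) = 6.171875.
Sum = Δx · [f(1.25) + f(1.75) + f(2.25) + f(2.75)].
Sum = 6.5.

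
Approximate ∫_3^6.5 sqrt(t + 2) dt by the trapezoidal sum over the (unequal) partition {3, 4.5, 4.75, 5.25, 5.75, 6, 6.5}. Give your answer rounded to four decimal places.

Subinterval widths: 1.5, 0.25, 0.5, 0.5, 0.25, 0.5.
f(3) ≈ 2.2361, f(4.5) ≈ 2.5495, f(4.75) ≈ 2.5981, f(5.25) ≈ 2.6926, f(5.75) ≈ 2.7839, f(6) ≈ 2.8284, f(6.5) ≈ 2.9155.
On each subinterval the trapezoid contributes (Δt_i/2)·[f(t_{i-1}) + f(t_i)].
Sum ≈ 9.0619.

9.0619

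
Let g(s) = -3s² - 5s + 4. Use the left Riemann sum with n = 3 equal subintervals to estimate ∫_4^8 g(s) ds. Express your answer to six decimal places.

Δs = (8 − 4)/3 = 4/3.
Left endpoints: 4, 16/3, 20/3.
g(4) = -64, g(16/3) = -108, g(20/3) = -488/3.
Sum = Δs · [g(4) + g(16/3) + g(20/3)].
Sum ≈ -446.222222.

-446.222222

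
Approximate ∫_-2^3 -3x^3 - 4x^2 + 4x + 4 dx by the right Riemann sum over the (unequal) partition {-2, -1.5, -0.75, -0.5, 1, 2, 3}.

-127.58203125

Subinterval widths: 0.5, 0.75, 0.25, 1.5, 1, 1.
Right endpoints: -1.5, -0.75, -0.5, 1, 2, 3.
f(-1.5) = -0.875, f(-0.75) = 0.015625, f(-0.5) = 1.375, f(1) = 1, f(2) = -28, f(3) = -101.
Sum = Σ Δx_i · f(x_i).
Sum = -127.58203125.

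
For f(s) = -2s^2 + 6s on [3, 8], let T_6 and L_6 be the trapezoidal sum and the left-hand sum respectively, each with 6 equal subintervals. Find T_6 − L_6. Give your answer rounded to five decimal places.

-33.33333

T_6 ≈ -159.4907407.
L_6 ≈ -126.1574074.
T_6 − L_6 ≈ -33.33333.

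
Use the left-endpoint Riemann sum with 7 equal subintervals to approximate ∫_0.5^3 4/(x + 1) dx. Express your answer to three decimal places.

4.237

Δx = (3 − 0.5)/7 = 5/14.
Left endpoints: 0.5, 6/7, 17/14, 11/7, 27/14, 16/7, 37/14.
f(0.5) = 8/3, f(6/7) = 28/13, f(17/14) = 56/31, f(11/7) = 14/9, f(27/14) = 56/41, f(16/7) = 28/23, f(37/14) = 56/51.
Sum = Δx · [f(0.5) + f(6/7) + f(17/14) + ...].
Sum ≈ 4.237.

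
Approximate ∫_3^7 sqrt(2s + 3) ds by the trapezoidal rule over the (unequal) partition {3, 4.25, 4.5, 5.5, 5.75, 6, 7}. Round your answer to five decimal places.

14.35611

Subinterval widths: 1.25, 0.25, 1, 0.25, 0.25, 1.
f(3) ≈ 3.00000, f(4.25) ≈ 3.39116, f(4.5) ≈ 3.46410, f(5.5) ≈ 3.74166, f(5.75) ≈ 3.80789, f(6) ≈ 3.87298, f(7) ≈ 4.12311.
On each subinterval the trapezoid contributes (Δs_i/2)·[f(s_{i-1}) + f(s_i)].
Sum ≈ 14.35611.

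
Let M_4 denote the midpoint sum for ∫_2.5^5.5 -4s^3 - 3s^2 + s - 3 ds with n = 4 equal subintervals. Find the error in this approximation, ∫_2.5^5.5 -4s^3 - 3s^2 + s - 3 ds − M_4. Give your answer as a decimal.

Exact integral: ∫_2.5^5.5 f(s) ds = -1023.75.
M_4 = -1016.578125.
Error = -1023.75 − (-1016.578125) = -7.171875.

-7.171875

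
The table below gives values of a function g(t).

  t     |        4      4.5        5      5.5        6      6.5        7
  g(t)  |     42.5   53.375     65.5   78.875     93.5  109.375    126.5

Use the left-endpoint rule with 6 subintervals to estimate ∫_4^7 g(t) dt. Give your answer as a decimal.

Δt = 0.5.
Sum = 0.5·[42.5 + 53.375 + 65.5 + 78.875 + 93.5 + 109.375] = 221.5625.

221.5625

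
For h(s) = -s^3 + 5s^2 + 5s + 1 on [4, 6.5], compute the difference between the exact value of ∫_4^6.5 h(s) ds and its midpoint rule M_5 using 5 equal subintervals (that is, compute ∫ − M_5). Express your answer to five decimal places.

Exact integral: ∫_4^6.5 h(s) ds ≈ 36.9010417.
M_5 = 37.4609375.
Error ≈ 36.9010417 − 37.4609375 ≈ -0.55990.

-0.55990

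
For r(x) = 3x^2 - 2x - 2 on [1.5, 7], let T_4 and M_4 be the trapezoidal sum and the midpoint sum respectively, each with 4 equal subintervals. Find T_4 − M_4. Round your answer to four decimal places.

T_4 = 287.07421875.
M_4 ≈ 279.275391.
T_4 − M_4 ≈ 7.7988.

7.7988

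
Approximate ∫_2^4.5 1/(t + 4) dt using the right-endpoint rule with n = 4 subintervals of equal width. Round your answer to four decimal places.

0.3334

Δt = (4.5 − 2)/4 = 0.625.
Right endpoints: 2.625, 3.25, 3.875, 4.5.
f(2.625) = 8/53, f(3.25) = 4/29, f(3.875) = 8/63, f(4.5) = 2/17.
Sum = Δt · [f(2.625) + f(3.25) + f(3.875) + f(4.5)].
Sum ≈ 0.3334.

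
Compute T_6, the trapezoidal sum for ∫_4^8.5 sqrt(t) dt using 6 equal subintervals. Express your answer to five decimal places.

Δt = (8.5 − 4)/6 = 0.75.
f(4) ≈ 2.00000, f(4.75) ≈ 2.17945, f(5.5) ≈ 2.34521, f(6.25) ≈ 2.50000, f(7) ≈ 2.64575, f(7.75) ≈ 2.78388, f(8.5) ≈ 2.91548.
T_6 = (Δt/2)·[f(t_0) + 2f(t_1) + ... + 2f(t_{5}) + f(t_6)].
Sum ≈ 11.18402.

11.18402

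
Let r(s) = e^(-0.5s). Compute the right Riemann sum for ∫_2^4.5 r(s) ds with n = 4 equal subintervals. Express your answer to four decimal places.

0.4472

Δs = (4.5 − 2)/4 = 0.625.
Right endpoints: 2.625, 3.25, 3.875, 4.5.
r(2.625) ≈ 0.2691, r(3.25) ≈ 0.1969, r(3.875) ≈ 0.1441, r(4.5) ≈ 0.1054.
Sum = Δs · [r(2.625) + r(3.25) + r(3.875) + r(4.5)].
Sum ≈ 0.4472.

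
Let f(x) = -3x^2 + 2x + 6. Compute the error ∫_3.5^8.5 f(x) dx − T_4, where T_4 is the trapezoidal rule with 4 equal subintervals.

Exact integral: ∫_3.5^8.5 f(x) dx = -481.25.
T_4 = -485.15625.
Error = -481.25 − (-485.15625) = 3.90625.

3.90625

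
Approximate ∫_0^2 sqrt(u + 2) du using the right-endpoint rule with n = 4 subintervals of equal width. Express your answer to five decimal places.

Δu = (2 − 0)/4 = 0.5.
Right endpoints: 0.5, 1, 1.5, 2.
f(0.5) ≈ 1.58114, f(1) ≈ 1.73205, f(1.5) ≈ 1.87083, f(2) ≈ 2.00000.
Sum = Δu · [f(0.5) + f(1) + f(1.5) + f(2)].
Sum ≈ 3.59201.

3.59201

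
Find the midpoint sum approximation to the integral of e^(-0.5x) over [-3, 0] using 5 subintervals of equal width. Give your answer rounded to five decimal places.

6.93733

Δx = (0 − (-3))/5 = 0.6.
Midpoints: -2.7, -2.1, -1.5, -0.9, -0.3.
f(-2.7) ≈ 3.85743, f(-2.1) ≈ 2.85765, f(-1.5) ≈ 2.11700, f(-0.9) ≈ 1.56831, f(-0.3) ≈ 1.16183.
Sum = Δx · [f(-2.7) + f(-2.1) + f(-1.5) + f(-0.9) + f(-0.3)].
Sum ≈ 6.93733.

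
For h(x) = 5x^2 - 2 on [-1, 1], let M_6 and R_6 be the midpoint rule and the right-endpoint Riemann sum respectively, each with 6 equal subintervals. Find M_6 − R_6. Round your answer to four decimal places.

M_6 ≈ -0.759259.
R_6 ≈ -0.481481.
M_6 − R_6 ≈ -0.2778.

-0.2778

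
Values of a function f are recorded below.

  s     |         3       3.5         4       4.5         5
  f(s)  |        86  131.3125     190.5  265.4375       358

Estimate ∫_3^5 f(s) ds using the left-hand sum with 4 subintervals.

336.625

Δs = 0.5.
Sum = 0.5·[86 + 131.3125 + 190.5 + 265.4375] = 336.625.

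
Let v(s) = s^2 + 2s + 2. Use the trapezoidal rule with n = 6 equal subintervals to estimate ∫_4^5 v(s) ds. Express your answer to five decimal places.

31.33796

Δs = (5 − 4)/6 = 1/6.
v(4) = 26, v(25/6) = 997/36, v(13/3) = 265/9, v(4.5) = 31.25, v(14/3) = 298/9, v(29/6) = 1261/36, v(5) = 37.
T_6 = (Δs/2)·[v(s_0) + 2v(s_1) + ... + 2v(s_{5}) + v(s_6)].
Sum ≈ 31.33796.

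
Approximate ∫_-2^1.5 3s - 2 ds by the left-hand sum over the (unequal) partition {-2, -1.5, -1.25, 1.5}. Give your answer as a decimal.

-21.4375

Subinterval widths: 0.5, 0.25, 2.75.
Left endpoints: -2, -1.5, -1.25.
f(-2) = -8, f(-1.5) = -6.5, f(-1.25) = -5.75.
Sum = Σ Δs_i · f(s_i).
Sum = -21.4375.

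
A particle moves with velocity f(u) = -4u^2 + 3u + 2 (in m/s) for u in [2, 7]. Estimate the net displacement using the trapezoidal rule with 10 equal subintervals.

-370

Δu = (7 − 2)/10 = 0.5.
f(2) = -8, f(2.5) = -15.5, f(3) = -25, f(3.5) = -36.5, f(4) = -50, f(4.5) = -65.5, f(5) = -83, f(5.5) = -102.5, f(6) = -124, f(6.5) = -147.5, f(7) = -173.
T_10 = (Δu/2)·[f(u_0) + 2f(u_1) + ... + 2f(u_{9}) + f(u_10)].
Sum = -370.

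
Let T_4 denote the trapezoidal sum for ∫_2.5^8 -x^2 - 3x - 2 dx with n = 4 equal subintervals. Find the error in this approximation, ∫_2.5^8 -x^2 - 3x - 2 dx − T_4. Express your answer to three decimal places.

Exact integral: ∫_2.5^8 f(x) dx ≈ -263.08333.
T_4 = -264.81640625.
Error ≈ -263.08333 − (-264.81640625) ≈ 1.733.

1.733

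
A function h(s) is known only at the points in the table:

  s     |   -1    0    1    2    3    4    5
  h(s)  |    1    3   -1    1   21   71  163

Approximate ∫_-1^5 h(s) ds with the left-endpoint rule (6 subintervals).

96

Δs = 1.
Sum = 1·[1 + 3 + (-1) + 1 + 21 + 71] = 96.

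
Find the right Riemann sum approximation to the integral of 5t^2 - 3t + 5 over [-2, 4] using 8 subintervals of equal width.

150.5625

Δt = (4 − (-2))/8 = 0.75.
Right endpoints: -1.25, -0.5, 0.25, 1, 1.75, 2.5, 3.25, 4.
f(-1.25) = 16.5625, f(-0.5) = 7.75, f(0.25) = 4.5625, f(1) = 7, f(1.75) = 15.0625, f(2.5) = 28.75, f(3.25) = 48.0625, f(4) = 73.
Sum = Δt · [f(-1.25) + f(-0.5) + f(0.25) + ...].
Sum = 150.5625.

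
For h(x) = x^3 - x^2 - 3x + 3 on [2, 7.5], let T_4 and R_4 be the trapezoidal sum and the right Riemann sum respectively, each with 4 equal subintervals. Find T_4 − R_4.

T_4 ≈ 610.1455078.
R_4 ≈ 847.4189453.
T_4 − R_4 = -237.2734375.

-237.2734375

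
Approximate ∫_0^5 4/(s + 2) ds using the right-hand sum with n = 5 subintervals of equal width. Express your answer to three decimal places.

4.371

Δs = (5 − 0)/5 = 1.
Right endpoints: 1, 2, 3, 4, 5.
f(1) = 4/3, f(2) = 1, f(3) = 0.8, f(4) = 2/3, f(5) = 4/7.
Sum = Δs · [f(1) + f(2) + f(3) + f(4) + f(5)].
Sum ≈ 4.371.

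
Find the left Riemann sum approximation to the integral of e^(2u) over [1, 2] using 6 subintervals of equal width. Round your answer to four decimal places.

Δu = (2 − 1)/6 = 1/6.
Left endpoints: 1, 7/6, 4/3, 1.5, 5/3, 11/6.
f(1) ≈ 7.3891, f(7/6) ≈ 10.3123, f(4/3) ≈ 14.3919, f(1.5) ≈ 20.0855, f(5/3) ≈ 28.0316, f(11/6) ≈ 39.1213.
Sum = Δu · [f(1) + f(7/6) + f(4/3) + ...].
Sum ≈ 19.8886.

19.8886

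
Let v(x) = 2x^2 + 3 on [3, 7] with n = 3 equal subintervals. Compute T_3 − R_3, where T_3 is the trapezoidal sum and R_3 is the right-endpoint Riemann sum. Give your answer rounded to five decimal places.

-53.33333

T_3 ≈ 225.0370370.
R_3 ≈ 278.3703704.
T_3 − R_3 ≈ -53.33333.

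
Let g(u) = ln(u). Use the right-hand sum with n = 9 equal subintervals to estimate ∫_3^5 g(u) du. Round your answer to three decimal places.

Δu = (5 − 3)/9 = 2/9.
Right endpoints: 29/9, 31/9, 11/3, 35/9, 37/9, 13/3, 41/9, 43/9, 5.
g(29/9) ≈ 1.170, g(31/9) ≈ 1.237, g(11/3) ≈ 1.299, g(35/9) ≈ 1.358, g(37/9) ≈ 1.414, g(13/3) ≈ 1.466, g(41/9) ≈ 1.516, g(43/9) ≈ 1.564, g(5) ≈ 1.609.
Sum = Δu · [g(29/9) + g(31/9) + g(11/3) + ...].
Sum ≈ 2.808.

2.808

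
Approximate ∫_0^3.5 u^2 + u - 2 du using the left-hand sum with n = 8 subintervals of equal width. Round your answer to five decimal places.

Δu = (3.5 − 0)/8 = 0.4375.
Left endpoints: 0, 0.4375, 0.875, 1.3125, 1.75, 2.1875, 2.625, 3.0625.
f(0) = -2, f(0.4375) = -1.37109375, f(0.875) = -0.359375, f(1.3125) = 1.03515625, f(1.75) = 2.8125, f(2.1875) = 4.97265625, f(2.625) = 7.515625, f(3.0625) = 10.44140625.
Sum = Δu · [f(0) + f(0.4375) + f(0.875) + ...].
Sum ≈ 10.08301.

10.08301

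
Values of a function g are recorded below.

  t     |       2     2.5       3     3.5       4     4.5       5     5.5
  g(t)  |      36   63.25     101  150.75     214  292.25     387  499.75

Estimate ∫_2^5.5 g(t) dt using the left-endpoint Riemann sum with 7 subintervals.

Δt = 0.5.
Sum = 0.5·[36 + 63.25 + 101 + 150.75 + 214 + 292.25 + 387] = 622.125.

622.125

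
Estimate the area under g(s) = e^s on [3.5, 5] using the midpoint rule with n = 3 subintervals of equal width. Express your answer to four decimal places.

Δs = (5 − 3.5)/3 = 0.5.
Midpoints: 3.75, 4.25, 4.75.
g(3.75) ≈ 42.5211, g(4.25) ≈ 70.1054, g(4.75) ≈ 115.5843.
Sum = Δs · [g(3.75) + g(4.25) + g(4.75)].
Sum ≈ 114.1054.

114.1054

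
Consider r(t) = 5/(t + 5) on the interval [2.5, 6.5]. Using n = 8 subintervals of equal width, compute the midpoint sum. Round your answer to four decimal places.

2.1367

Δt = (6.5 − 2.5)/8 = 0.5.
Midpoints: 2.75, 3.25, 3.75, 4.25, 4.75, 5.25, 5.75, 6.25.
r(2.75) = 20/31, r(3.25) = 20/33, r(3.75) = 4/7, r(4.25) = 20/37, r(4.75) = 20/39, r(5.25) = 20/41, r(5.75) = 20/43, r(6.25) = 4/9.
Sum = Δt · [r(2.75) + r(3.25) + r(3.75) + ...].
Sum ≈ 2.1367.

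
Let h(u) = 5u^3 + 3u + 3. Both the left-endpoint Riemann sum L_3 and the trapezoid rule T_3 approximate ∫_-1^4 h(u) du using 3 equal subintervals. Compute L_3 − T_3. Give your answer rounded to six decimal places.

-283.333333

L_3 = 125.
T_3 ≈ 408.33333333.
L_3 − T_3 ≈ -283.333333.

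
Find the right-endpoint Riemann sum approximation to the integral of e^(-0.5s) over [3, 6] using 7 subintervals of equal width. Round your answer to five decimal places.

Δs = (6 − 3)/7 = 3/7.
Right endpoints: 24/7, 27/7, 30/7, 33/7, 36/7, 39/7, 6.
f(24/7) ≈ 0.18009, f(27/7) ≈ 0.14536, f(30/7) ≈ 0.11732, f(33/7) ≈ 0.09469, f(36/7) ≈ 0.07643, f(39/7) ≈ 0.06169, f(6) ≈ 0.04979.
Sum = Δs · [f(24/7) + f(27/7) + f(30/7) + ...].
Sum ≈ 0.31087.

0.31087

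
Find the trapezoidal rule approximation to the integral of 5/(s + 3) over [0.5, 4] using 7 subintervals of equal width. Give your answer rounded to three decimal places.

Δs = (4 − 0.5)/7 = 0.5.
f(0.5) = 10/7, f(1) = 1.25, f(1.5) = 10/9, f(2) = 1, f(2.5) = 10/11, f(3) = 5/6, f(3.5) = 10/13, f(4) = 5/7.
T_7 = (Δs/2)·[f(s_0) + 2f(s_1) + ... + 2f(s_{6}) + f(s_7)].
Sum ≈ 3.472.

3.472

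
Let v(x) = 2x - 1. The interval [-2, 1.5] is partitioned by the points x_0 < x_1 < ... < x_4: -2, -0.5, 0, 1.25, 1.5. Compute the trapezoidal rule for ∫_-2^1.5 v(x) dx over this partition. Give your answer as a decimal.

Subinterval widths: 1.5, 0.5, 1.25, 0.25.
v(-2) = -5, v(-0.5) = -2, v(0) = -1, v(1.25) = 1.5, v(1.5) = 2.
On each subinterval the trapezoid contributes (Δx_i/2)·[v(x_{i-1}) + v(x_i)].
Sum = -5.25.

-5.25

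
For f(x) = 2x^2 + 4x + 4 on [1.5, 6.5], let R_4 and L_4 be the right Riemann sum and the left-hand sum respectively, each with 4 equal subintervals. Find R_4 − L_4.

125

R_4 = 345.9375.
L_4 = 220.9375.
R_4 − L_4 = 125.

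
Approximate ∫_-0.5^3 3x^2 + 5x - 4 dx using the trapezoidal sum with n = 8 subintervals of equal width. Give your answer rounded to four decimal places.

35.3350

Δx = (3 − (-0.5))/8 = 0.4375.
f(-0.5) = -5.75, f(-0.0625) = -4.30078125, f(0.375) = -1.703125, f(0.8125) = 2.04296875, f(1.25) = 6.9375, f(1.6875) = 12.98046875, f(2.125) = 20.171875, f(2.5625) = 28.51171875, f(3) = 38.
T_8 = (Δx/2)·[f(x_0) + 2f(x_1) + ... + 2f(x_{7}) + f(x_8)].
Sum ≈ 35.3350.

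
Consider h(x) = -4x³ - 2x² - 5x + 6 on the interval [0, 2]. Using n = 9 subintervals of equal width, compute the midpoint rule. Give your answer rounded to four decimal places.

-19.2181

Δx = (2 − 0)/9 = 2/9.
Midpoints: 1/9, 1/3, 5/9, 7/9, 1, 11/9, 13/9, 5/3, 17/9.
h(1/9) = 3947/729, h(1/3) = 107/27, h(5/9) = 1399/729, h(7/9) = -715/729, h(1) = -5, h(11/9) = -7583/729, h(13/9) = -12721/729, h(5/3) = -713/27, h(17/9) = -27365/729.
Sum = Δx · [h(1/9) + h(1/3) + h(5/9) + ...].
Sum ≈ -19.2181.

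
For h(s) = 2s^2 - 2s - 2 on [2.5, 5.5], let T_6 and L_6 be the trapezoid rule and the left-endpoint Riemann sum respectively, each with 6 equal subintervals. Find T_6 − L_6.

T_6 = 70.75.
L_6 = 60.25.
T_6 − L_6 = 10.5.

10.5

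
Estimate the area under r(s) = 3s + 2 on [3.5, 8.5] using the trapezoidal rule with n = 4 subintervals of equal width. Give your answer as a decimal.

Δs = (8.5 − 3.5)/4 = 1.25.
r(3.5) = 12.5, r(4.75) = 16.25, r(6) = 20, r(7.25) = 23.75, r(8.5) = 27.5.
T_4 = (Δs/2)·[r(s_0) + 2r(s_1) + 2r(s_2) + 2r(s_3) + r(s_4)].
Sum = 100.

100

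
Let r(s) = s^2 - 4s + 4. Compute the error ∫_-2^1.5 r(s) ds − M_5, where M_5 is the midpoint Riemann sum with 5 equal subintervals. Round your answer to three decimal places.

0.143

Exact integral: ∫_-2^1.5 r(s) ds ≈ 21.29167.
M_5 = 21.14875.
Error ≈ 21.29167 − 21.14875 ≈ 0.143.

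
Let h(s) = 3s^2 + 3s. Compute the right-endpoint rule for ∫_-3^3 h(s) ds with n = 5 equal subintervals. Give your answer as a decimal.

Δs = (3 − (-3))/5 = 1.2.
Right endpoints: -1.8, -0.6, 0.6, 1.8, 3.
h(-1.8) = 4.32, h(-0.6) = -0.72, h(0.6) = 2.88, h(1.8) = 15.12, h(3) = 36.
Sum = Δs · [h(-1.8) + h(-0.6) + h(0.6) + h(1.8) + h(3)].
Sum = 69.12.

69.12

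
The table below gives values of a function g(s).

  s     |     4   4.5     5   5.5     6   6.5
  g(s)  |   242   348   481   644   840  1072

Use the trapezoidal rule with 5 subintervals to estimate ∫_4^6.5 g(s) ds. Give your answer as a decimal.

1485

Δs = 0.5.
T_5 = (0.5/2)·[242 + 2·348 + 2·481 + 2·644 + 2·840 + 1072] = 1485.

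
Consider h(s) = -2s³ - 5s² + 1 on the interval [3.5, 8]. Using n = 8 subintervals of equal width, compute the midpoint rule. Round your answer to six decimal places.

-2745.656982

Δs = (8 − 3.5)/8 = 0.5625.
Midpoints: 3.78125, 4.34375, 4.90625, 5.46875, 6.03125, 6.59375, 7.15625, 7.71875.
h(3.78125) = -2926457/16384, h(4.34375) = -4214915/16384, h(4.90625) = -5825429/16384, h(5.46875) = -7792991/16384, h(6.03125) = -10152593/16384, h(6.59375) = -12939227/16384, h(7.15625) = -16187885/16384, h(7.71875) = -19933559/16384.
Sum = Δs · [h(3.78125) + h(4.34375) + h(4.90625) + ...].
Sum ≈ -2745.656982.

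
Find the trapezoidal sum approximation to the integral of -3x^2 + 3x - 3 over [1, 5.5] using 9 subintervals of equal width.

-135.5625

Δx = (5.5 − 1)/9 = 0.5.
f(1) = -3, f(1.5) = -5.25, f(2) = -9, f(2.5) = -14.25, f(3) = -21, f(3.5) = -29.25, f(4) = -39, f(4.5) = -50.25, f(5) = -63, f(5.5) = -77.25.
T_9 = (Δx/2)·[f(x_0) + 2f(x_1) + ... + 2f(x_{8}) + f(x_9)].
Sum = -135.5625.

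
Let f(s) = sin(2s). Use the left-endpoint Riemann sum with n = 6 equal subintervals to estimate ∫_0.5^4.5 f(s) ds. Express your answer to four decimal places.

0.7580

Δs = (4.5 − 0.5)/6 = 2/3.
Left endpoints: 0.5, 7/6, 11/6, 2.5, 19/6, 23/6.
f(0.5) ≈ 0.8415, f(7/6) ≈ 0.7231, f(11/6) ≈ -0.5013, f(2.5) ≈ -0.9589, f(19/6) ≈ 0.0501, f(23/6) ≈ 0.9825.
Sum = Δs · [f(0.5) + f(7/6) + f(11/6) + ...].
Sum ≈ 0.7580.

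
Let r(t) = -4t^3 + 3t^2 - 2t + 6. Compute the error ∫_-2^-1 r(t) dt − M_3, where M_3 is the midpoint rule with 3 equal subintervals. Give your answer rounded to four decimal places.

Exact integral: ∫_-2^-1 r(t) dt = 31.
M_3 ≈ 30.805556.
Error ≈ 31 − 30.805556 ≈ 0.1944.

0.1944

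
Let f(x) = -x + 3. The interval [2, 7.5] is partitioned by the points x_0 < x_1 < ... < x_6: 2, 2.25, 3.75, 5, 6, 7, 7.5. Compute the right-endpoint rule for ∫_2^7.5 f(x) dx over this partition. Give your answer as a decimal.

-12.6875

Subinterval widths: 0.25, 1.5, 1.25, 1, 1, 0.5.
Right endpoints: 2.25, 3.75, 5, 6, 7, 7.5.
f(2.25) = 0.75, f(3.75) = -0.75, f(5) = -2, f(6) = -3, f(7) = -4, f(7.5) = -4.5.
Sum = Σ Δx_i · f(x_i).
Sum = -12.6875.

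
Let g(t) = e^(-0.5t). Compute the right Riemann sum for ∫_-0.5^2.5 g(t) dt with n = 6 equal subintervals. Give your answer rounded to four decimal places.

1.7560

Δt = (2.5 − (-0.5))/6 = 0.5.
Right endpoints: 0, 0.5, 1, 1.5, 2, 2.5.
g(0) ≈ 1.0000, g(0.5) ≈ 0.7788, g(1) ≈ 0.6065, g(1.5) ≈ 0.4724, g(2) ≈ 0.3679, g(2.5) ≈ 0.2865.
Sum = Δt · [g(0) + g(0.5) + g(1) + ...].
Sum ≈ 1.7560.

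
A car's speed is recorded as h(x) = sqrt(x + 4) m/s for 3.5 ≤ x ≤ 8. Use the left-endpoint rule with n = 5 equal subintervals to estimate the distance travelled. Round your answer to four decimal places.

13.6907

Δx = (8 − 3.5)/5 = 0.9.
Left endpoints: 3.5, 4.4, 5.3, 6.2, 7.1.
h(3.5) ≈ 2.7386, h(4.4) ≈ 2.8983, h(5.3) ≈ 3.0496, h(6.2) ≈ 3.1937, h(7.1) ≈ 3.3317.
Sum = Δx · [h(3.5) + h(4.4) + h(5.3) + h(6.2) + h(7.1)].
Sum ≈ 13.6907.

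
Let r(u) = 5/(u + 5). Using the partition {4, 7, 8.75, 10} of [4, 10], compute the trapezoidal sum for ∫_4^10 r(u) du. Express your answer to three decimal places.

2.577

Subinterval widths: 3, 1.75, 1.25.
r(4) = 5/9, r(7) = 5/12, r(8.75) = 4/11, r(10) = 1/3.
On each subinterval the trapezoid contributes (Δu_i/2)·[r(u_{i-1}) + r(u_i)].
Sum ≈ 2.577.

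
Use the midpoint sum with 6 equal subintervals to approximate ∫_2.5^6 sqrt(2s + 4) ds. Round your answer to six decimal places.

12.334514

Δs = (6 − 2.5)/6 = 7/12.
Midpoints: 67/24, 3.375, 95/24, 109/24, 5.125, 137/24.
f(67/24) ≈ 3.095696, f(3.375) ≈ 3.278719, f(95/24) ≈ 3.452053, f(109/24) ≈ 3.617089, f(5.125) ≈ 3.774917, f(137/24) ≈ 3.926406.
Sum = Δs · [f(67/24) + f(3.375) + f(95/24) + ...].
Sum ≈ 12.334514.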